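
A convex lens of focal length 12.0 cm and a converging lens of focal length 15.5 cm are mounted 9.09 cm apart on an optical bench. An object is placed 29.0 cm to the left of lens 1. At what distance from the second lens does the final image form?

6.56 cm

Lens 1: 1/d_i1 = 1/f₁ − 1/d_o1 = 1/(12.0) − 1/(29.0) = 0.04885, so d_i1 = 20.47 cm.
The intermediate image is 20.47 cm to the right of lens 1, which lies 11.38 cm to the right of lens 2 — a virtual object — so d_o2 = −11.38 cm.
Lens 2: 1/d_i2 = 1/f₂ − 1/d_o2 = 1/(15.5) − 1/(-11.38) = 0.1524, so d_i2 = 6.56 cm.
The final image is real, 6.56 cm to the right of lens 2 (overall magnification ≈ -0.41).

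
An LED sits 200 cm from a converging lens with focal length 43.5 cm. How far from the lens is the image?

Lens equation: 1/d_i = 1/f − 1/d_o = 1/(43.50) − 1/(200) = 0.02299 − 0.005000 = 0.01799, so d_i = 55.6 cm.
The image is real, inverted and reduced, on the far side of the lens.

55.6 cm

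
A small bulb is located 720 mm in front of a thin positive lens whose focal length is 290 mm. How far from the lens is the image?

486 mm

Thin-lens equation: 1/q = 1/f − 1/p = 1/(290.0) − 1/(720) = 0.003448 − 0.001389 = 0.002059, so q = 486 mm.
The image is real, inverted and reduced, on the far side of the lens.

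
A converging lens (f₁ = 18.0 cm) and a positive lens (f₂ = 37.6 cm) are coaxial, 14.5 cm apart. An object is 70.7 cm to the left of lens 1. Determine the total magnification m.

m = -0.272

Lens 1: 1/d_i1 = 1/(18.0) − 1/(70.7) = 0.04141, so d_i1 = 24.15 cm; m₁ = −d_i1/d_o1 = -0.3416.
d_o2 = 14.5 − (24.15) = -9.650 cm (virtual object).
Lens 2: 1/d_i2 = 1/(37.6) − 1/(-9.650) = 0.1302, so d_i2 = 7.679 cm; m₂ = −d_i2/d_o2 = +0.7958.
m = m₁·m₂ = (-0.3416)(+0.7958) = -0.272.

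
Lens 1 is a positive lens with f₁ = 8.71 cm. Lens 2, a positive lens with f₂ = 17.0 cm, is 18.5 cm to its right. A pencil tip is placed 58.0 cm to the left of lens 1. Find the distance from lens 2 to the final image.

Lens 1: 1/d_i1 = 1/f₁ − 1/d_o1 = 1/(8.71) − 1/(58.0) = 0.09757, so d_i1 = 10.25 cm.
The intermediate image is 10.25 cm to the right of lens 1, which is 18.5 − (10.25) = 8.250 cm to the left of lens 2, so d_o2 = +8.250 cm.
Lens 2: 1/d_i2 = 1/f₂ − 1/d_o2 = 1/(17.0) − 1/(8.250) = -0.06239, so d_i2 = -16.0 cm.
The final image is virtual, 16.0 cm to the left of lens 2 (overall magnification ≈ -0.34).

16.0 cm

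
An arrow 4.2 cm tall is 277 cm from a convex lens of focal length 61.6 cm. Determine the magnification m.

m = -0.286

1/d_i = 1/f − 1/d_o = 1/(61.60) − 1/(277) = 0.01262, so d_i = 79.22 cm.
m = −d_i/d_o = −(79.22)/(277) = -0.286.
The image is real, inverted and reduced, on the far side of the lens.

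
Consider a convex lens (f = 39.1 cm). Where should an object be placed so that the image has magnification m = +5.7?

32.2 cm

m = −d_i/d_o ⇒ d_i = −m·d_o.
1/f = 1/d_o + 1/d_i = 1/d_o − 1/(m·d_o) = (1 − 1/m)/d_o, so d_o = f(1 − 1/m) = (39.10)(1 − 1/(+5.7)) = 32.2 cm.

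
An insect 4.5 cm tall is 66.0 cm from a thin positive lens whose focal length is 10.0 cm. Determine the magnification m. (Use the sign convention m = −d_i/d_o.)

1/d_i = 1/f − 1/d_o = 1/(10.00) − 1/(66.0) = 0.08485, so d_i = 11.79 cm.
m = −d_i/d_o = −(11.79)/(66.0) = -0.179.
The image is real, inverted and reduced, on the far side of the lens.

m = -0.179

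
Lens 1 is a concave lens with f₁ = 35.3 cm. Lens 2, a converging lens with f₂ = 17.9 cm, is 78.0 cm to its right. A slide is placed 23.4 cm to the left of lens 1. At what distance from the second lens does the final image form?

22.2 cm

Lens 1 is diverging, so f₁ = −35.3 cm.
Lens 1: 1/d_i1 = 1/f₁ − 1/d_o1 = 1/(-35.3) − 1/(23.4) = -0.07106, so d_i1 = -14.07 cm.
The intermediate image is 14.07 cm to the left of lens 1 (virtual), which is 78.0 − (-14.07) = 92.07 cm to the left of lens 2, so d_o2 = +92.07 cm.
Lens 2: 1/d_i2 = 1/f₂ − 1/d_o2 = 1/(17.9) − 1/(92.07) = 0.04500, so d_i2 = 22.2 cm.
The final image is real, 22.2 cm to the right of lens 2 (overall magnification ≈ -0.15).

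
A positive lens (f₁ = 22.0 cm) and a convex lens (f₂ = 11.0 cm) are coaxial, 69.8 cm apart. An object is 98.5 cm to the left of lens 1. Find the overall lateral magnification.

Lens 1: 1/d_i1 = 1/(22.0) − 1/(98.5) = 0.03530, so d_i1 = 28.33 cm; m₁ = −d_i1/d_o1 = -0.2876.
d_o2 = 69.8 − (28.33) = 41.47 cm.
Lens 2: 1/d_i2 = 1/(11.0) − 1/(41.47) = 0.06680, so d_i2 = 14.97 cm; m₂ = −d_i2/d_o2 = -0.3610.
m = m₁·m₂ = (-0.2876)(-0.3610) = +0.104.

m = +0.104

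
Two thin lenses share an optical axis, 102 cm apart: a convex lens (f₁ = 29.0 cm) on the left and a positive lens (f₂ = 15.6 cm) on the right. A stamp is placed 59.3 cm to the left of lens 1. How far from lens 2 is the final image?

23.8 cm

Lens 1: 1/d_i1 = 1/f₁ − 1/d_o1 = 1/(29.0) − 1/(59.3) = 0.01762, so d_i1 = 56.76 cm.
The intermediate image is 56.76 cm to the right of lens 1, which is 102 − (56.76) = 45.24 cm to the left of lens 2, so d_o2 = +45.24 cm.
Lens 2: 1/d_i2 = 1/f₂ − 1/d_o2 = 1/(15.6) − 1/(45.24) = 0.04200, so d_i2 = 23.8 cm.
The final image is real, 23.8 cm to the right of lens 2 (overall magnification ≈ 0.50).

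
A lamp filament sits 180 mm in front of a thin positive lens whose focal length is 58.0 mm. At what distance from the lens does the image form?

Lens equation: 1/s_i = 1/f − 1/s_o = 1/(58.00) − 1/(180) = 0.01724 − 0.005556 = 0.01169, so s_i = 85.6 mm.
The image is real, inverted and reduced, on the far side of the lens.

85.6 mm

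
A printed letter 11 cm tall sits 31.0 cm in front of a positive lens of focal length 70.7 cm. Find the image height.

19.6 cm

1/d_i = 1/f − 1/d_o = 1/(70.70) − 1/(31.0) = -0.01811, so d_i = -55.21 cm.
m = −d_i/d_o = +1.781.
|h_i| = |m|·h_o = 1.781 × 11 = 19.6 cm. The image is virtual, upright and enlarged, on the same side as the object.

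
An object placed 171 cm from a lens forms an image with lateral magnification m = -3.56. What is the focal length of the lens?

f = 134 cm (converging)

m = −d_i/d_o ⇒ d_i = −m·d_o = −(-3.56)·(171) = 608.8 cm.
1/f = 1/d_o + 1/d_i = 1/(171) + 1/(608.8) = 0.007491, so f = 134 cm.
Since f is positive, the lens is converging.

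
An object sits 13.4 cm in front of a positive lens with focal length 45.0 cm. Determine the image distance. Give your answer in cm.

Thin-lens equation: 1/s_i = 1/f − 1/s_o = 1/(45.00) − 1/(13.4) = 0.02222 − 0.07463 = -0.05240, so s_i = -19.1 cm.
The image is virtual, upright and enlarged, on the same side as the object.

19.1 cm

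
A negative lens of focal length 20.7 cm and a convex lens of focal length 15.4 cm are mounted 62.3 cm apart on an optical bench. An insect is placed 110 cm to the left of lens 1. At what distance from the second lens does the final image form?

19.1 cm

Lens 1 is diverging, so f₁ = −20.7 cm.
Lens 1: 1/d_i1 = 1/f₁ − 1/d_o1 = 1/(-20.7) − 1/(110) = -0.05740, so d_i1 = -17.42 cm.
The intermediate image is 17.42 cm to the left of lens 1 (virtual), which is 62.3 − (-17.42) = 79.72 cm to the left of lens 2, so d_o2 = +79.72 cm.
Lens 2: 1/d_i2 = 1/f₂ − 1/d_o2 = 1/(15.4) − 1/(79.72) = 0.05239, so d_i2 = 19.1 cm.
The final image is real, 19.1 cm to the right of lens 2 (overall magnification ≈ -0.038).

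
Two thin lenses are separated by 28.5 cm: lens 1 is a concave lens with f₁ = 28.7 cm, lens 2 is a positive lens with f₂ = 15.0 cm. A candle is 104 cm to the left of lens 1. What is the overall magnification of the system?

m = -0.0901

f₁ = −28.7 cm (diverging).
Lens 1: 1/d_i1 = 1/(-28.7) − 1/(104) = -0.04446, so d_i1 = -22.49 cm; m₁ = −d_i1/d_o1 = +0.2162.
d_o2 = 28.5 − (-22.49) = 50.99 cm.
Lens 2: 1/d_i2 = 1/(15.0) − 1/(50.99) = 0.04705, so d_i2 = 21.25 cm; m₂ = −d_i2/d_o2 = -0.4168.
m = m₁·m₂ = (+0.2162)(-0.4168) = -0.0901.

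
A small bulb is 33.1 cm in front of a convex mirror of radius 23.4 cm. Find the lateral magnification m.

f = R/2 = 23.4/2 = 11.70 cm; for a convex mirror, f = -11.70 cm.
1/d_i = 1/f − 1/d_o = 1/(-11.70) − 1/(33.1) = -0.1157, so d_i = -8.644 cm.
m = −d_i/d_o = −(-8.644)/(33.1) = +0.261.
The image is virtual, upright and reduced, behind the mirror.

m = +0.261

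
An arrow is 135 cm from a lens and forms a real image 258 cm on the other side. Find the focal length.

Real image ⇒ d_i = +258 cm.
1/f = 1/d_o + 1/d_i = 1/(135) + 1/(258) = 0.01128, so f = 88.6 cm.
Since f is positive, the lens is converging.

f = 88.6 cm (converging)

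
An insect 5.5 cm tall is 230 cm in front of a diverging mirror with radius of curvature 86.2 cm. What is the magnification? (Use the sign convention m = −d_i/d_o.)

m = +0.158

f = R/2 = 86.2/2 = 43.10 cm; for a diverging mirror, f = -43.10 cm.
1/d_i = 1/f − 1/d_o = 1/(-43.10) − 1/(230) = -0.02755, so d_i = -36.30 cm.
m = −d_i/d_o = −(-36.30)/(230) = +0.158.
The image is virtual, upright and reduced, behind the mirror.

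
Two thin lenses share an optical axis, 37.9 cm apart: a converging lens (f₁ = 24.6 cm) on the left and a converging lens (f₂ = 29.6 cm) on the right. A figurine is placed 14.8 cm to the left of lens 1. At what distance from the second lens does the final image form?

Lens 1: 1/d_i1 = 1/f₁ − 1/d_o1 = 1/(24.6) − 1/(14.8) = -0.02692, so d_i1 = -37.15 cm.
The intermediate image is 37.15 cm to the left of lens 1 (virtual), which is 37.9 − (-37.15) = 75.05 cm to the left of lens 2, so d_o2 = +75.05 cm.
Lens 2: 1/d_i2 = 1/f₂ − 1/d_o2 = 1/(29.6) − 1/(75.05) = 0.02046, so d_i2 = 48.9 cm.
The final image is real, 48.9 cm to the right of lens 2 (overall magnification ≈ -1.6).

48.9 cm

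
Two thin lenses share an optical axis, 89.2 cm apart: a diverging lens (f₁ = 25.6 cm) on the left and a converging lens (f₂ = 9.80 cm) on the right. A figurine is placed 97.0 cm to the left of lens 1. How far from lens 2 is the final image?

10.8 cm

Lens 1 is diverging, so f₁ = −25.6 cm.
Lens 1: 1/d_i1 = 1/f₁ − 1/d_o1 = 1/(-25.6) − 1/(97.0) = -0.04937, so d_i1 = -20.25 cm.
The intermediate image is 20.25 cm to the left of lens 1 (virtual), which is 89.2 − (-20.25) = 109.5 cm to the left of lens 2, so d_o2 = +109.5 cm.
Lens 2: 1/d_i2 = 1/f₂ − 1/d_o2 = 1/(9.80) − 1/(109.5) = 0.09291, so d_i2 = 10.8 cm.
The final image is real, 10.8 cm to the right of lens 2 (overall magnification ≈ -0.021).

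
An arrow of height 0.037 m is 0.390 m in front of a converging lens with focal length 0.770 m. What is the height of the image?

1/d_i = 1/f − 1/d_o = 1/(0.7700) − 1/(0.390) = -1.265, so d_i = -0.7903 m.
m = −d_i/d_o = +2.026.
|h_i| = |m|·h_o = 2.026 × 0.037 = 0.0750 m. The image is virtual, upright and enlarged, on the same side as the object.

0.0750 m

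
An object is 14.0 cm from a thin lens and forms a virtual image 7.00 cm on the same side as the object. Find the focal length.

Virtual image ⇒ d_i = −7.00 cm.
1/f = 1/d_o + 1/d_i = 1/(14.0) + 1/(-7.00) = -0.07143, so f = -14.0 cm.
Since f is negative, the thin lens is diverging.

f = -14.0 cm (diverging)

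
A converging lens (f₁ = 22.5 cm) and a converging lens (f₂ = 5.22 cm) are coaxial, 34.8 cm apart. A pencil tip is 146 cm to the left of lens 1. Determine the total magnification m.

Lens 1: 1/d_i1 = 1/(22.5) − 1/(146) = 0.03760, so d_i1 = 26.60 cm; m₁ = −d_i1/d_o1 = -0.1822.
d_o2 = 34.8 − (26.60) = 8.200 cm.
Lens 2: 1/d_i2 = 1/(5.22) − 1/(8.200) = 0.06962, so d_i2 = 14.36 cm; m₂ = −d_i2/d_o2 = -1.752.
m = m₁·m₂ = (-0.1822)(-1.752) = +0.319.

m = +0.319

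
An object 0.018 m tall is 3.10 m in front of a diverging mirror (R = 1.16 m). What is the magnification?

m = +0.158

f = R/2 = 1.16/2 = 0.5800 m; for a diverging mirror, f = -0.5800 m.
1/d_i = 1/f − 1/d_o = 1/(-0.5800) − 1/(3.10) = -2.047, so d_i = -0.4886 m.
m = −d_i/d_o = −(-0.4886)/(3.10) = +0.158.
The image is virtual, upright and reduced, behind the mirror.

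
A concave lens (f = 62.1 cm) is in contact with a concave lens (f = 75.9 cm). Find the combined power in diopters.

P = -2.93 D

P₁ = 1/f₁ = 1/(-0.621 m) = -1.610 D; P₂ = 1/f₂ = 1/(-0.759 m) = -1.318 D.
For thin lenses in contact, P = P₁ + P₂ = (-1.610) + (-1.318) = -2.93 D.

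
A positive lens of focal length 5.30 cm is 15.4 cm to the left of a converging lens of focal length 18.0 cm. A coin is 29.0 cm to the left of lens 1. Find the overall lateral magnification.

Lens 1: 1/d_i1 = 1/(5.30) − 1/(29.0) = 0.1542, so d_i1 = 6.485 cm; m₁ = −d_i1/d_o1 = -0.2236.
d_o2 = 15.4 − (6.485) = 8.915 cm.
Lens 2: 1/d_i2 = 1/(18.0) − 1/(8.915) = -0.05661, so d_i2 = -17.66 cm; m₂ = −d_i2/d_o2 = +1.981.
m = m₁·m₂ = (-0.2236)(+1.981) = -0.443.

m = -0.443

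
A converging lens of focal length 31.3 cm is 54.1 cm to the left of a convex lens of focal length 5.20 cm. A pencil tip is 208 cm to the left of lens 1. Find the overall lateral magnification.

m = +0.0764

Lens 1: 1/d_i1 = 1/(31.3) − 1/(208) = 0.02714, so d_i1 = 36.84 cm; m₁ = −d_i1/d_o1 = -0.1771.
d_o2 = 54.1 − (36.84) = 17.26 cm.
Lens 2: 1/d_i2 = 1/(5.20) − 1/(17.26) = 0.1344, so d_i2 = 7.442 cm; m₂ = −d_i2/d_o2 = -0.4312.
m = m₁·m₂ = (-0.1771)(-0.4312) = +0.0764.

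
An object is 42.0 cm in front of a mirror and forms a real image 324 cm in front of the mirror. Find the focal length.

f = 37.2 cm (concave)

Real image ⇒ d_i = +324 cm.
1/f = 1/d_o + 1/d_i = 1/(42.0) + 1/(324) = 0.02690, so f = 37.2 cm.
Since f is positive, the mirror is concave.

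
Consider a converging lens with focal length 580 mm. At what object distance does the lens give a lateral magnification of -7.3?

m = −d_i/d_o ⇒ d_i = −m·d_o.
1/f = 1/d_o + 1/d_i = 1/d_o − 1/(m·d_o) = (1 − 1/m)/d_o, so d_o = f(1 − 1/m) = (580.0)(1 − 1/(-7.3)) = 659 mm.

659 mm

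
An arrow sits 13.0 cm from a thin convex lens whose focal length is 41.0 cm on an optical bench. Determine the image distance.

Thin-lens equation: 1/d_i = 1/f − 1/d_o = 1/(41.00) − 1/(13.0) = 0.02439 − 0.07692 = -0.05253, so d_i = -19.0 cm.
The image is virtual, upright and enlarged, on the same side as the object.

19.0 cm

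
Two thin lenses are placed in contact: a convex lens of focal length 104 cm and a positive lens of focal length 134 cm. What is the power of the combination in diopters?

P₁ = 1/f₁ = 1/(1.04 m) = +0.9615 D; P₂ = 1/f₂ = 1/(1.34 m) = +0.7463 D.
For thin lenses in contact, P = P₁ + P₂ = (+0.9615) + (+0.7463) = +1.71 D.

P = +1.71 D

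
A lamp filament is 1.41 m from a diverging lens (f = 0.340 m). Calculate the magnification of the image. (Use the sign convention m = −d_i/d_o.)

m = +0.194

For a diverging lens, f = -0.340 m.
1/d_i = 1/f − 1/d_o = 1/(-0.3400) − 1/(1.41) = -3.650, so d_i = -0.2739 m.
m = −d_i/d_o = −(-0.2739)/(1.41) = +0.194.
The image is virtual, upright and reduced, on the same side as the object.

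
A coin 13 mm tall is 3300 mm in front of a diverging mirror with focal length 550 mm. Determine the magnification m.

For a diverging mirror, f = -550 mm.
1/d_i = 1/f − 1/d_o = 1/(-550.0) − 1/(3300) = -0.002121, so d_i = -471.4 mm.
m = −d_i/d_o = −(-471.4)/(3300) = +0.143.
The image is virtual, upright and reduced, behind the mirror.

m = +0.143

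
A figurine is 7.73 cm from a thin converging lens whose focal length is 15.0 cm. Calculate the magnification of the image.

m = +2.06

1/d_i = 1/f − 1/d_o = 1/(15.00) − 1/(7.73) = -0.06270, so d_i = -15.95 cm.
m = −d_i/d_o = −(-15.95)/(7.73) = +2.06.
The image is virtual, upright and enlarged, on the same side as the object.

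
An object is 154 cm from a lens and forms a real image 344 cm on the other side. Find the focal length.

Real image ⇒ d_i = +344 cm.
1/f = 1/d_o + 1/d_i = 1/(154) + 1/(344) = 0.009400, so f = 106 cm.
Since f is positive, the lens is converging.

f = 106 cm (converging)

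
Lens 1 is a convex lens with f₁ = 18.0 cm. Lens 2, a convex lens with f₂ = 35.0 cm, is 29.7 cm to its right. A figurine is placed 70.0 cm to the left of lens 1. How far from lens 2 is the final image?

Lens 1: 1/d_i1 = 1/f₁ − 1/d_o1 = 1/(18.0) − 1/(70.0) = 0.04127, so d_i1 = 24.23 cm.
The intermediate image is 24.23 cm to the right of lens 1, which is 29.7 − (24.23) = 5.470 cm to the left of lens 2, so d_o2 = +5.470 cm.
Lens 2: 1/d_i2 = 1/f₂ − 1/d_o2 = 1/(35.0) − 1/(5.470) = -0.1542, so d_i2 = -6.48 cm.
The final image is virtual, 6.48 cm to the left of lens 2 (overall magnification ≈ -0.41).

6.48 cm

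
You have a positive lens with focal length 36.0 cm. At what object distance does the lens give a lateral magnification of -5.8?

m = −d_i/d_o ⇒ d_i = −m·d_o.
1/f = 1/d_o + 1/d_i = 1/d_o − 1/(m·d_o) = (1 − 1/m)/d_o, so d_o = f(1 − 1/m) = (36.00)(1 − 1/(-5.8)) = 42.2 cm.

42.2 cm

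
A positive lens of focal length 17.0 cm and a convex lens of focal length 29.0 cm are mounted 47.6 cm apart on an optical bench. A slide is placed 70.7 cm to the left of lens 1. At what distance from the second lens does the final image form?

Lens 1: 1/d_i1 = 1/f₁ − 1/d_o1 = 1/(17.0) − 1/(70.7) = 0.04468, so d_i1 = 22.38 cm.
The intermediate image is 22.38 cm to the right of lens 1, which is 47.6 − (22.38) = 25.22 cm to the left of lens 2, so d_o2 = +25.22 cm.
Lens 2: 1/d_i2 = 1/f₂ − 1/d_o2 = 1/(29.0) − 1/(25.22) = -0.005168, so d_i2 = -193 cm.
The final image is virtual, 193 cm to the left of lens 2 (overall magnification ≈ -2.4).

193 cm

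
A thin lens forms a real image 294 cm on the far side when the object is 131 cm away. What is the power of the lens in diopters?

d_i = +294 cm.
1/f = 1/d_o + 1/d_i = 1/(131) + 1/(294) = 0.01103 cm⁻¹.
f = 90.62 cm = 0.9062 m, so P = 1/f = +1.10 D.

P = +1.10 D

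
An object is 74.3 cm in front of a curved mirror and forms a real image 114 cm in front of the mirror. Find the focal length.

f = 45.0 cm (concave)

Real image ⇒ d_i = +114 cm.
1/f = 1/d_o + 1/d_i = 1/(74.3) + 1/(114) = 0.02223, so f = 45.0 cm.
Since f is positive, the curved mirror is concave.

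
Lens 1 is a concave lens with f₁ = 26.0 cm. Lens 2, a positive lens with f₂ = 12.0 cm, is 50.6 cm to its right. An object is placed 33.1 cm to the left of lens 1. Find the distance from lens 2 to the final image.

Lens 1 is diverging, so f₁ = −26.0 cm.
Lens 1: 1/d_i1 = 1/f₁ − 1/d_o1 = 1/(-26.0) − 1/(33.1) = -0.06867, so d_i1 = -14.56 cm.
The intermediate image is 14.56 cm to the left of lens 1 (virtual), which is 50.6 − (-14.56) = 65.16 cm to the left of lens 2, so d_o2 = +65.16 cm.
Lens 2: 1/d_i2 = 1/f₂ − 1/d_o2 = 1/(12.0) − 1/(65.16) = 0.06799, so d_i2 = 14.7 cm.
The final image is real, 14.7 cm to the right of lens 2 (overall magnification ≈ -0.099).

14.7 cm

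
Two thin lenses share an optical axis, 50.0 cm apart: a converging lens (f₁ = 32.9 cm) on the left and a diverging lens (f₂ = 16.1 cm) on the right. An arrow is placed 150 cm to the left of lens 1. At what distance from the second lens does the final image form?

5.28 cm

Lens 1: 1/d_i1 = 1/f₁ − 1/d_o1 = 1/(32.9) − 1/(150) = 0.02373, so d_i1 = 42.14 cm.
The intermediate image is 42.14 cm to the right of lens 1, which is 50.0 − (42.14) = 7.860 cm to the left of lens 2, so d_o2 = +7.860 cm.
Lens 2 is diverging, so f₂ = −16.1 cm.
Lens 2: 1/d_i2 = 1/f₂ − 1/d_o2 = 1/(-16.1) − 1/(7.860) = -0.1893, so d_i2 = -5.28 cm.
The final image is virtual, 5.28 cm to the left of lens 2 (overall magnification ≈ -0.19).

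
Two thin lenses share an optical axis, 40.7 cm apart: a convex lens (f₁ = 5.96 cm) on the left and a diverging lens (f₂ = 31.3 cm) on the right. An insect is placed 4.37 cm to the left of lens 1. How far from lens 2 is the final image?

20.2 cm

Lens 1: 1/d_i1 = 1/f₁ − 1/d_o1 = 1/(5.96) − 1/(4.37) = -0.06105, so d_i1 = -16.38 cm.
The intermediate image is 16.38 cm to the left of lens 1 (virtual), which is 40.7 − (-16.38) = 57.08 cm to the left of lens 2, so d_o2 = +57.08 cm.
Lens 2 is diverging, so f₂ = −31.3 cm.
Lens 2: 1/d_i2 = 1/f₂ − 1/d_o2 = 1/(-31.3) − 1/(57.08) = -0.04947, so d_i2 = -20.2 cm.
The final image is virtual, 20.2 cm to the left of lens 2 (overall magnification ≈ 1.3).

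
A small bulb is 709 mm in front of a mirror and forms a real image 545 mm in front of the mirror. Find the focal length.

Real image ⇒ d_i = +545 mm.
1/f = 1/d_o + 1/d_i = 1/(709) + 1/(545) = 0.003245, so f = 308 mm.
Since f is positive, the mirror is concave.

f = 308 mm (concave)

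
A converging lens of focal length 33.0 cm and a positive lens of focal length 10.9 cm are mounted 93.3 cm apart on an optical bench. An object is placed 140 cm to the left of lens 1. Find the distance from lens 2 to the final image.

Lens 1: 1/d_i1 = 1/f₁ − 1/d_o1 = 1/(33.0) − 1/(140) = 0.02316, so d_i1 = 43.18 cm.
The intermediate image is 43.18 cm to the right of lens 1, which is 93.3 − (43.18) = 50.12 cm to the left of lens 2, so d_o2 = +50.12 cm.
Lens 2: 1/d_i2 = 1/f₂ − 1/d_o2 = 1/(10.9) − 1/(50.12) = 0.07179, so d_i2 = 13.9 cm.
The final image is real, 13.9 cm to the right of lens 2 (overall magnification ≈ 0.086).

13.9 cm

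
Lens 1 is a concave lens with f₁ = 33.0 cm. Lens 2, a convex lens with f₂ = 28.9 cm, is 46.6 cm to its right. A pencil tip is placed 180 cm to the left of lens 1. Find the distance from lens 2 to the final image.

Lens 1 is diverging, so f₁ = −33.0 cm.
Lens 1: 1/d_i1 = 1/f₁ − 1/d_o1 = 1/(-33.0) − 1/(180) = -0.03586, so d_i1 = -27.89 cm.
The intermediate image is 27.89 cm to the left of lens 1 (virtual), which is 46.6 − (-27.89) = 74.49 cm to the left of lens 2, so d_o2 = +74.49 cm.
Lens 2: 1/d_i2 = 1/f₂ − 1/d_o2 = 1/(28.9) − 1/(74.49) = 0.02118, so d_i2 = 47.2 cm.
The final image is real, 47.2 cm to the right of lens 2 (overall magnification ≈ -0.098).

47.2 cm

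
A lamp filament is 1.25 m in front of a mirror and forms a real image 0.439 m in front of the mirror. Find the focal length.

f = 0.325 m (concave)

Real image ⇒ d_i = +0.439 m.
1/f = 1/d_o + 1/d_i = 1/(1.25) + 1/(0.439) = 3.078, so f = 0.325 m.
Since f is positive, the mirror is concave.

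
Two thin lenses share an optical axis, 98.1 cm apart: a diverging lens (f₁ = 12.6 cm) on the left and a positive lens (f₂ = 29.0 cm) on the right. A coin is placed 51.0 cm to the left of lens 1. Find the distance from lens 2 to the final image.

39.6 cm

Lens 1 is diverging, so f₁ = −12.6 cm.
Lens 1: 1/d_i1 = 1/f₁ − 1/d_o1 = 1/(-12.6) − 1/(51.0) = -0.09897, so d_i1 = -10.10 cm.
The intermediate image is 10.10 cm to the left of lens 1 (virtual), which is 98.1 − (-10.10) = 108.2 cm to the left of lens 2, so d_o2 = +108.2 cm.
Lens 2: 1/d_i2 = 1/f₂ − 1/d_o2 = 1/(29.0) − 1/(108.2) = 0.02524, so d_i2 = 39.6 cm.
The final image is real, 39.6 cm to the right of lens 2 (overall magnification ≈ -0.073).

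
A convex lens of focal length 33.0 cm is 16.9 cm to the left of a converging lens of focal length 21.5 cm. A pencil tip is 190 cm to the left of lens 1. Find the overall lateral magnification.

m = -0.101

Lens 1: 1/d_i1 = 1/(33.0) − 1/(190) = 0.02504, so d_i1 = 39.94 cm; m₁ = −d_i1/d_o1 = -0.2102.
d_o2 = 16.9 − (39.94) = -23.04 cm (virtual object).
Lens 2: 1/d_i2 = 1/(21.5) − 1/(-23.04) = 0.08991, so d_i2 = 11.12 cm; m₂ = −d_i2/d_o2 = +0.4827.
m = m₁·m₂ = (-0.2102)(+0.4827) = -0.101.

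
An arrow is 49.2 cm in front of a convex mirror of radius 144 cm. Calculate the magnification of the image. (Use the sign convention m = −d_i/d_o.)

f = R/2 = 144/2 = 72.00 cm; for a convex mirror, f = -72.00 cm.
1/d_i = 1/f − 1/d_o = 1/(-72.00) − 1/(49.2) = -0.03421, so d_i = -29.23 cm.
m = −d_i/d_o = −(-29.23)/(49.2) = +0.594.
The image is virtual, upright and reduced, behind the mirror.

m = +0.594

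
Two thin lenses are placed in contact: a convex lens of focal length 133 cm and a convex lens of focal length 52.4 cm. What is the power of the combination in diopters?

P₁ = 1/f₁ = 1/(1.33 m) = +0.7519 D; P₂ = 1/f₂ = 1/(0.524 m) = +1.908 D.
For thin lenses in contact, P = P₁ + P₂ = (+0.7519) + (+1.908) = +2.66 D.

P = +2.66 D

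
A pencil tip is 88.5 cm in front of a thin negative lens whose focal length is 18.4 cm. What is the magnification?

For a negative lens, f = -18.4 cm.
1/d_i = 1/f − 1/d_o = 1/(-18.40) − 1/(88.5) = -0.06565, so d_i = -15.23 cm.
m = −d_i/d_o = −(-15.23)/(88.5) = +0.172.
The image is virtual, upright and reduced, on the same side as the object.

m = +0.172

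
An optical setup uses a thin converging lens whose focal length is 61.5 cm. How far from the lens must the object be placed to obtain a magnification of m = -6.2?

m = −d_i/d_o ⇒ d_i = −m·d_o.
1/f = 1/d_o + 1/d_i = 1/d_o − 1/(m·d_o) = (1 − 1/m)/d_o, so d_o = f(1 − 1/m) = (61.50)(1 − 1/(-6.2)) = 71.4 cm.

71.4 cm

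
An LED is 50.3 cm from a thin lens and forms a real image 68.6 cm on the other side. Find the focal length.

Real image ⇒ d_i = +68.6 cm.
1/f = 1/d_o + 1/d_i = 1/(50.3) + 1/(68.6) = 0.03446, so f = 29.0 cm.
Since f is positive, the thin lens is converging.

f = 29.0 cm (converging)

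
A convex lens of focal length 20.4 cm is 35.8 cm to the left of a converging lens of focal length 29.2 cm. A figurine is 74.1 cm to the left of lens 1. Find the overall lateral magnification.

m = -0.515

Lens 1: 1/d_i1 = 1/(20.4) − 1/(74.1) = 0.03552, so d_i1 = 28.15 cm; m₁ = −d_i1/d_o1 = -0.3799.
d_o2 = 35.8 − (28.15) = 7.650 cm.
Lens 2: 1/d_i2 = 1/(29.2) − 1/(7.650) = -0.09647, so d_i2 = -10.37 cm; m₂ = −d_i2/d_o2 = +1.355.
m = m₁·m₂ = (-0.3799)(+1.355) = -0.515.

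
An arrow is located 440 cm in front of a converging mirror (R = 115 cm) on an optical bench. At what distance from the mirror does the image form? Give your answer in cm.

66.1 cm

f = R/2 = 115/2 = 57.50 cm.
Mirror equation: 1/s_i = 1/f − 1/s_o = 1/(57.50) − 1/(440) = 0.01739 − 0.002273 = 0.01512, so s_i = 66.1 cm.
The image is real, inverted and reduced, in front of the mirror.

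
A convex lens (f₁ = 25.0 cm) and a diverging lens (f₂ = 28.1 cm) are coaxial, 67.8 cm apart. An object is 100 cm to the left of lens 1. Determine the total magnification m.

m = -0.150

Lens 1: 1/d_i1 = 1/(25.0) − 1/(100) = 0.03000, so d_i1 = 33.33 cm; m₁ = −d_i1/d_o1 = -0.3333.
d_o2 = 67.8 − (33.33) = 34.47 cm.
f₂ = −28.1 cm (diverging).
Lens 2: 1/d_i2 = 1/(-28.1) − 1/(34.47) = -0.06460, so d_i2 = -15.48 cm; m₂ = −d_i2/d_o2 = +0.4491.
m = m₁·m₂ = (-0.3333)(+0.4491) = -0.150.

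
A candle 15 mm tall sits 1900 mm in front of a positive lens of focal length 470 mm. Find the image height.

4.93 mm

1/d_i = 1/f − 1/d_o = 1/(470.0) − 1/(1900) = 0.001601, so d_i = 624.5 mm.
m = −d_i/d_o = -0.3287.
|h_i| = |m|·h_o = 0.3287 × 15 = 4.93 mm. The image is real, inverted and reduced, on the far side of the lens.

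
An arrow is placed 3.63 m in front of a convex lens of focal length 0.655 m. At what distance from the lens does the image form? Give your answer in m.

0.799 m

Lens equation: 1/d_i = 1/f − 1/d_o = 1/(0.6550) − 1/(3.63) = 1.527 − 0.2755 = 1.251, so d_i = 0.799 m.
The image is real, inverted and reduced, on the far side of the lens.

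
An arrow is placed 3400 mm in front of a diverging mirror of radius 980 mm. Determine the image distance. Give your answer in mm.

428 mm

f = R/2 = 980/2 = 490.0 mm; for a diverging mirror, f = -490.0 mm.
Mirror equation: 1/q = 1/f − 1/p = 1/(-490.0) − 1/(3400) = -0.002041 − 0.0002941 = -0.002335, so q = -428 mm.
The image is virtual, upright and reduced, behind the mirror.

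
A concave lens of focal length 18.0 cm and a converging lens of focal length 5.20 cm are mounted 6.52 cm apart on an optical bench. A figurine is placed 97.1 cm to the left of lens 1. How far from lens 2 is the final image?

Lens 1 is diverging, so f₁ = −18.0 cm.
Lens 1: 1/d_i1 = 1/f₁ − 1/d_o1 = 1/(-18.0) − 1/(97.1) = -0.06585, so d_i1 = -15.19 cm.
The intermediate image is 15.19 cm to the left of lens 1 (virtual), which is 6.52 − (-15.19) = 21.71 cm to the left of lens 2, so d_o2 = +21.71 cm.
Lens 2: 1/d_i2 = 1/f₂ − 1/d_o2 = 1/(5.20) − 1/(21.71) = 0.1462, so d_i2 = 6.84 cm.
The final image is real, 6.84 cm to the right of lens 2 (overall magnification ≈ -0.049).

6.84 cm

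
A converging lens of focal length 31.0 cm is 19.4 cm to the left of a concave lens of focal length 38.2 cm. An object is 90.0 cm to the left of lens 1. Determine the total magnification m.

m = -1.95

Lens 1: 1/d_i1 = 1/(31.0) − 1/(90.0) = 0.02115, so d_i1 = 47.29 cm; m₁ = −d_i1/d_o1 = -0.5254.
d_o2 = 19.4 − (47.29) = -27.89 cm (virtual object).
f₂ = −38.2 cm (diverging).
Lens 2: 1/d_i2 = 1/(-38.2) − 1/(-27.89) = 0.009677, so d_i2 = 103.3 cm; m₂ = −d_i2/d_o2 = +3.705.
m = m₁·m₂ = (-0.5254)(+3.705) = -1.95.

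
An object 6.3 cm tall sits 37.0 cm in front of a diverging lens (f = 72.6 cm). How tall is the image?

For a diverging lens, f = -72.6 cm.
1/d_i = 1/f − 1/d_o = 1/(-72.60) − 1/(37.0) = -0.04080, so d_i = -24.51 cm.
m = −d_i/d_o = +0.6624.
|h_i| = |m|·h_o = 0.6624 × 6.3 = 4.17 cm. The image is virtual, upright and reduced, on the same side as the object.

4.17 cm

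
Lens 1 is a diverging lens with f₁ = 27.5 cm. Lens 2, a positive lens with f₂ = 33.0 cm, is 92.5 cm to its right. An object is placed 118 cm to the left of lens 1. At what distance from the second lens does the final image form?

46.3 cm

Lens 1 is diverging, so f₁ = −27.5 cm.
Lens 1: 1/d_i1 = 1/f₁ − 1/d_o1 = 1/(-27.5) − 1/(118) = -0.04484, so d_i1 = -22.30 cm.
The intermediate image is 22.30 cm to the left of lens 1 (virtual), which is 92.5 − (-22.30) = 114.8 cm to the left of lens 2, so d_o2 = +114.8 cm.
Lens 2: 1/d_i2 = 1/f₂ − 1/d_o2 = 1/(33.0) − 1/(114.8) = 0.02159, so d_i2 = 46.3 cm.
The final image is real, 46.3 cm to the right of lens 2 (overall magnification ≈ -0.076).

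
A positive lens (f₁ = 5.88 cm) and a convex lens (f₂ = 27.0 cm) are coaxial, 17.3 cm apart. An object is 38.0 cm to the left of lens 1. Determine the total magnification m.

m = -0.297

Lens 1: 1/d_i1 = 1/(5.88) − 1/(38.0) = 0.1438, so d_i1 = 6.956 cm; m₁ = −d_i1/d_o1 = -0.1831.
d_o2 = 17.3 − (6.956) = 10.34 cm.
Lens 2: 1/d_i2 = 1/(27.0) − 1/(10.34) = -0.05967, so d_i2 = -16.76 cm; m₂ = −d_i2/d_o2 = +1.621.
m = m₁·m₂ = (-0.1831)(+1.621) = -0.297.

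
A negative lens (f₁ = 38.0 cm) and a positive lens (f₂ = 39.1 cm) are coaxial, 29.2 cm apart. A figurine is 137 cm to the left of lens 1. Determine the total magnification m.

m = -0.428

f₁ = −38.0 cm (diverging).
Lens 1: 1/d_i1 = 1/(-38.0) − 1/(137) = -0.03362, so d_i1 = -29.75 cm; m₁ = −d_i1/d_o1 = +0.2172.
d_o2 = 29.2 − (-29.75) = 58.95 cm.
Lens 2: 1/d_i2 = 1/(39.1) − 1/(58.95) = 0.008612, so d_i2 = 116.1 cm; m₂ = −d_i2/d_o2 = -1.970.
m = m₁·m₂ = (+0.2172)(-1.970) = -0.428.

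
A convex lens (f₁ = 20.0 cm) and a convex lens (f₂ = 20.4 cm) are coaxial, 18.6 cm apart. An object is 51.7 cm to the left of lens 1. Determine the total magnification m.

m = -0.374

Lens 1: 1/d_i1 = 1/(20.0) − 1/(51.7) = 0.03066, so d_i1 = 32.62 cm; m₁ = −d_i1/d_o1 = -0.6309.
d_o2 = 18.6 − (32.62) = -14.02 cm (virtual object).
Lens 2: 1/d_i2 = 1/(20.4) − 1/(-14.02) = 0.1203, so d_i2 = 8.309 cm; m₂ = −d_i2/d_o2 = +0.5927.
m = m₁·m₂ = (-0.6309)(+0.5927) = -0.374.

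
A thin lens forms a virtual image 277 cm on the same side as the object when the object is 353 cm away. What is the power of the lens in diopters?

Virtual image ⇒ d_i = −277 cm.
1/f = 1/d_o + 1/d_i = 1/(353) + 1/(-277) = -0.0007772 cm⁻¹.
f = -1287 cm = -12.87 m, so P = 1/f = -0.0777 D.

P = -0.0777 D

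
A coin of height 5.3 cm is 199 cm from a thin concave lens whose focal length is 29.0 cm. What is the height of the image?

For a concave lens, f = -29.0 cm.
1/d_i = 1/f − 1/d_o = 1/(-29.00) − 1/(199) = -0.03951, so d_i = -25.31 cm.
m = −d_i/d_o = +0.1272.
|h_i| = |m|·h_o = 0.1272 × 5.3 = 0.674 cm. The image is virtual, upright and reduced, on the same side as the object.

0.674 cm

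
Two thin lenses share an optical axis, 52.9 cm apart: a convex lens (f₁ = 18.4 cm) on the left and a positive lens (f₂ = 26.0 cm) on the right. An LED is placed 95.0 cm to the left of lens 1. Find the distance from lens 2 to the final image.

Lens 1: 1/d_i1 = 1/f₁ − 1/d_o1 = 1/(18.4) − 1/(95.0) = 0.04382, so d_i1 = 22.82 cm.
The intermediate image is 22.82 cm to the right of lens 1, which is 52.9 − (22.82) = 30.08 cm to the left of lens 2, so d_o2 = +30.08 cm.
Lens 2: 1/d_i2 = 1/f₂ − 1/d_o2 = 1/(26.0) − 1/(30.08) = 0.005217, so d_i2 = 192 cm.
The final image is real, 192 cm to the right of lens 2 (overall magnification ≈ 1.5).

192 cm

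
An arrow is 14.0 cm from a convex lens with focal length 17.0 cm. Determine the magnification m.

m = +5.67

1/d_i = 1/f − 1/d_o = 1/(17.00) − 1/(14.0) = -0.01261, so d_i = -79.33 cm.
m = −d_i/d_o = −(-79.33)/(14.0) = +5.67.
The image is virtual, upright and enlarged, on the same side as the object.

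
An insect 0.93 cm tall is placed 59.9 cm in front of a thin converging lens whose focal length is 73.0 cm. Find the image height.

5.18 cm

1/d_i = 1/f − 1/d_o = 1/(73.00) − 1/(59.9) = -0.002996, so d_i = -333.8 cm.
m = −d_i/d_o = +5.573.
|h_i| = |m|·h_o = 5.573 × 0.93 = 5.18 cm. The image is virtual, upright and enlarged, on the same side as the object.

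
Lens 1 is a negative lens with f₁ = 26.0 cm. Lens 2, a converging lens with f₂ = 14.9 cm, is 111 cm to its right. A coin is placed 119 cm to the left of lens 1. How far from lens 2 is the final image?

16.8 cm

Lens 1 is diverging, so f₁ = −26.0 cm.
Lens 1: 1/d_i1 = 1/f₁ − 1/d_o1 = 1/(-26.0) − 1/(119) = -0.04686, so d_i1 = -21.34 cm.
The intermediate image is 21.34 cm to the left of lens 1 (virtual), which is 111 − (-21.34) = 132.3 cm to the left of lens 2, so d_o2 = +132.3 cm.
Lens 2: 1/d_i2 = 1/f₂ − 1/d_o2 = 1/(14.9) − 1/(132.3) = 0.05956, so d_i2 = 16.8 cm.
The final image is real, 16.8 cm to the right of lens 2 (overall magnification ≈ -0.023).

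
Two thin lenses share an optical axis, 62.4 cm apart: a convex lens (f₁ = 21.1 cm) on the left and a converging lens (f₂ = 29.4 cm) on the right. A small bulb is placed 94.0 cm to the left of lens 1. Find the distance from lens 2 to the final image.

179 cm

Lens 1: 1/d_i1 = 1/f₁ − 1/d_o1 = 1/(21.1) − 1/(94.0) = 0.03676, so d_i1 = 27.21 cm.
The intermediate image is 27.21 cm to the right of lens 1, which is 62.4 − (27.21) = 35.19 cm to the left of lens 2, so d_o2 = +35.19 cm.
Lens 2: 1/d_i2 = 1/f₂ − 1/d_o2 = 1/(29.4) − 1/(35.19) = 0.005596, so d_i2 = 179 cm.
The final image is real, 179 cm to the right of lens 2 (overall magnification ≈ 1.5).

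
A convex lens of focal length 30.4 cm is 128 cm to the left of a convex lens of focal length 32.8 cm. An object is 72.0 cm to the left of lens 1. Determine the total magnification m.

m = +0.563

Lens 1: 1/d_i1 = 1/(30.4) − 1/(72.0) = 0.01901, so d_i1 = 52.62 cm; m₁ = −d_i1/d_o1 = -0.7308.
d_o2 = 128 − (52.62) = 75.38 cm.
Lens 2: 1/d_i2 = 1/(32.8) − 1/(75.38) = 0.01722, so d_i2 = 58.07 cm; m₂ = −d_i2/d_o2 = -0.7703.
m = m₁·m₂ = (-0.7308)(-0.7703) = +0.563.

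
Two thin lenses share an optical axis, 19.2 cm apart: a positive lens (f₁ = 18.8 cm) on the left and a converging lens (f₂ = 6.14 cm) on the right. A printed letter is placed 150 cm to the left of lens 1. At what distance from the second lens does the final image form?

Lens 1: 1/d_i1 = 1/f₁ − 1/d_o1 = 1/(18.8) − 1/(150) = 0.04652, so d_i1 = 21.49 cm.
The intermediate image is 21.49 cm to the right of lens 1, which lies 2.290 cm to the right of lens 2 — a virtual object — so d_o2 = −2.290 cm.
Lens 2: 1/d_i2 = 1/f₂ − 1/d_o2 = 1/(6.14) − 1/(-2.290) = 0.5995, so d_i2 = 1.67 cm.
The final image is real, 1.67 cm to the right of lens 2 (overall magnification ≈ -0.10).

1.67 cm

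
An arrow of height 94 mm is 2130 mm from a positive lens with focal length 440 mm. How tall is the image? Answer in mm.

24.5 mm

1/d_i = 1/f − 1/d_o = 1/(440.0) − 1/(2130) = 0.001803, so d_i = 554.6 mm.
m = −d_i/d_o = -0.2604.
|h_i| = |m|·h_o = 0.2604 × 94 = 24.5 mm. The image is real, inverted and reduced, on the far side of the lens.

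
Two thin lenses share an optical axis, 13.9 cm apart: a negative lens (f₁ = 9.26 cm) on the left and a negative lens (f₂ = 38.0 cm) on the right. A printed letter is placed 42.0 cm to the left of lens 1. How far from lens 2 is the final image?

Lens 1 is diverging, so f₁ = −9.26 cm.
Lens 1: 1/d_i1 = 1/f₁ − 1/d_o1 = 1/(-9.26) − 1/(42.0) = -0.1318, so d_i1 = -7.587 cm.
The intermediate image is 7.587 cm to the left of lens 1 (virtual), which is 13.9 − (-7.587) = 21.49 cm to the left of lens 2, so d_o2 = +21.49 cm.
Lens 2 is diverging, so f₂ = −38.0 cm.
Lens 2: 1/d_i2 = 1/f₂ − 1/d_o2 = 1/(-38.0) − 1/(21.49) = -0.07285, so d_i2 = -13.7 cm.
The final image is virtual, 13.7 cm to the left of lens 2 (overall magnification ≈ 0.12).

13.7 cm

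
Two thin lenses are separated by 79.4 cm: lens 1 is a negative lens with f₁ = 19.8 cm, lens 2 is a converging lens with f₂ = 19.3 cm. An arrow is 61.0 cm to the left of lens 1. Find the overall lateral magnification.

f₁ = −19.8 cm (diverging).
Lens 1: 1/d_i1 = 1/(-19.8) − 1/(61.0) = -0.06690, so d_i1 = -14.95 cm; m₁ = −d_i1/d_o1 = +0.2451.
d_o2 = 79.4 − (-14.95) = 94.35 cm.
Lens 2: 1/d_i2 = 1/(19.3) − 1/(94.35) = 0.04121, so d_i2 = 24.26 cm; m₂ = −d_i2/d_o2 = -0.2572.
m = m₁·m₂ = (+0.2451)(-0.2572) = -0.0630.

m = -0.0630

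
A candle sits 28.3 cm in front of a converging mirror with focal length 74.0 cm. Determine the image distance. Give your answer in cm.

45.8 cm

Mirror equation: 1/v = 1/f − 1/u = 1/(74.00) − 1/(28.3) = 0.01351 − 0.03534 = -0.02182, so v = -45.8 cm.
The image is virtual, upright and enlarged, behind the mirror.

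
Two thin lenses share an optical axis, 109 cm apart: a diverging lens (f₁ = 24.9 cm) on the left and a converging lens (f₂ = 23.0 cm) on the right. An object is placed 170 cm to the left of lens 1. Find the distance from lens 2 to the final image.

27.9 cm

Lens 1 is diverging, so f₁ = −24.9 cm.
Lens 1: 1/d_i1 = 1/f₁ − 1/d_o1 = 1/(-24.9) − 1/(170) = -0.04604, so d_i1 = -21.72 cm.
The intermediate image is 21.72 cm to the left of lens 1 (virtual), which is 109 − (-21.72) = 130.7 cm to the left of lens 2, so d_o2 = +130.7 cm.
Lens 2: 1/d_i2 = 1/f₂ − 1/d_o2 = 1/(23.0) − 1/(130.7) = 0.03583, so d_i2 = 27.9 cm.
The final image is real, 27.9 cm to the right of lens 2 (overall magnification ≈ -0.027).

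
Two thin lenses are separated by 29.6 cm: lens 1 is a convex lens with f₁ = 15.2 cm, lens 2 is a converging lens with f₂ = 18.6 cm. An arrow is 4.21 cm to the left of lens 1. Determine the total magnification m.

Lens 1: 1/d_i1 = 1/(15.2) − 1/(4.21) = -0.1717, so d_i1 = -5.823 cm; m₁ = −d_i1/d_o1 = +1.383.
d_o2 = 29.6 − (-5.823) = 35.42 cm.
Lens 2: 1/d_i2 = 1/(18.6) − 1/(35.42) = 0.02553, so d_i2 = 39.17 cm; m₂ = −d_i2/d_o2 = -1.106.
m = m₁·m₂ = (+1.383)(-1.106) = -1.53.

m = -1.53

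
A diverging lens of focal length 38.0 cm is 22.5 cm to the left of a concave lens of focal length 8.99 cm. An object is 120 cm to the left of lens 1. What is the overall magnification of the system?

f₁ = −38.0 cm (diverging).
Lens 1: 1/d_i1 = 1/(-38.0) − 1/(120) = -0.03465, so d_i1 = -28.86 cm; m₁ = −d_i1/d_o1 = +0.2405.
d_o2 = 22.5 − (-28.86) = 51.36 cm.
f₂ = −8.99 cm (diverging).
Lens 2: 1/d_i2 = 1/(-8.99) − 1/(51.36) = -0.1307, so d_i2 = -7.651 cm; m₂ = −d_i2/d_o2 = +0.1490.
m = m₁·m₂ = (+0.2405)(+0.1490) = +0.0358.

m = +0.0358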